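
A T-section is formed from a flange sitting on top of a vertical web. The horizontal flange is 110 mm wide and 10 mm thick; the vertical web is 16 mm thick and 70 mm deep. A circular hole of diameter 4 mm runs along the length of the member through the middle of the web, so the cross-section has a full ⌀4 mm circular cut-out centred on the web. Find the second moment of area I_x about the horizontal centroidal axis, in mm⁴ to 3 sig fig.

I_x ≈ 1.35 × 10⁶ mm⁴

Treat the section as a set of non-overlapping primitives; coordinates are from the bounding-box lower-left.
Flange: 110 × 10, A = 1 100 mm², y = 75 mm, Ī = 9166.7 mm⁴.
Web: 16 × 70, A = 1 120 mm², y = 35 mm, Ī = 457 333 mm⁴.
Hole (subtracted): ⌀4, A = 12.566 mm², y = 35 mm, Ī = 12.566 mm⁴.
Centroid: ȳ = ΣA·y / ΣA = 54.933 mm.
Transfer each piece to the horizontal centroidal axis using Ī + A·d² with d = y − 54.933:
  flange: d = 20.067 mm → contributes +452 135 mm⁴
  web: d = -19.933 mm → contributes +902 321 mm⁴
  hole: d = -19.933 mm → contributes −5005.3 mm⁴
Total I = 1 349 451 mm⁴.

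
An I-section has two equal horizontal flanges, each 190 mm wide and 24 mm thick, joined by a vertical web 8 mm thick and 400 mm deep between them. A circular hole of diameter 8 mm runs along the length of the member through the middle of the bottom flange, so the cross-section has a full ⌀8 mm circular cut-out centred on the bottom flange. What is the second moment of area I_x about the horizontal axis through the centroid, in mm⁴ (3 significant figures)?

Split into non-overlapping primitives; take the origin at the lower-left of the bounding box.
Bottom flange: 190 × 24, A = 4 560 mm², y = 12 mm, Ī = 218 880 mm⁴.
Web: 8 × 400, A = 3 200 mm², y = 224 mm, Ī = 42 666 667 mm⁴.
Top flange: 190 × 24, A = 4 560 mm², y = 436 mm, Ī = 218 880 mm⁴.
Hole (subtracted): ⌀8, A = 50.265 mm², y = 12 mm, Ī = 201.06 mm⁴.
Centroid: ȳ = ΣA·y / ΣA = 224.87 mm.
Transfer each piece to the horizontal axis through the centroid using Ī + A·d² with d = y − 224.87:
  bottom flange: d = -212.87 mm → contributes +206 846 155 mm⁴
  web: d = -0.8685 mm → contributes +42 669 080 mm⁴
  top flange: d = 211.13 mm → contributes +203 487 764 mm⁴
  hole: d = -212.87 mm → contributes −2 277 881 mm⁴
Total I = 450 725 119 mm⁴.

I_x ≈ 4.51 × 10⁸ mm⁴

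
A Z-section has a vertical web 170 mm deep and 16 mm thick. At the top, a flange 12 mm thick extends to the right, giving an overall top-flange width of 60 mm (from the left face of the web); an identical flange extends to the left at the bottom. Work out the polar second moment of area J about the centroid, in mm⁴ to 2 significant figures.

Decompose the section into non-overlapping parts with the origin at the bottom-left of its bounding rectangle.
Web: 16 × 170, A = 2 720 mm², y = 85 mm, Ī = 6 550 667 mm⁴.
Top flange (beyond web): 44 × 12, A = 528 mm², y = 164 mm, Ī = 6 336 mm⁴.
Bottom flange (beyond web): 44 × 12, A = 528 mm², y = 6 mm, Ī = 6 336 mm⁴.
Centroid: ȳ = ΣA·y / ΣA = 85 mm.
Transfer each piece to the centroidal x-axis using Ī + A·d² with d = y − 85:
  web: d = 0 mm → contributes +6 550 667 mm⁴
  top flange (beyond web): d = 79 mm → contributes +3 301 584 mm⁴
  bottom flange (beyond web): d = -79 mm → contributes +3 301 584 mm⁴
Total I = 13 153 835 mm⁴.
For the y-axis: x̄ = 52 mm.
Repeating about the centroidal y-axis gives I_y = 1 178 795 mm⁴.
Polar second moment: J = I_x + I_y = 14 332 629 mm⁴.

J ≈ 1.4 × 10⁷ mm⁴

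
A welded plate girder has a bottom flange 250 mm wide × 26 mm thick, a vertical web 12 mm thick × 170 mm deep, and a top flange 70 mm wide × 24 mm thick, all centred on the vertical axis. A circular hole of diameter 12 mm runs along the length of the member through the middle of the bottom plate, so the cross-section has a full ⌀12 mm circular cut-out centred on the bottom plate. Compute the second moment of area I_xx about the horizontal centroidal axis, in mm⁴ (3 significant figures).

I_xx ≈ 6.13 × 10⁷ mm⁴

Decompose the section into non-overlapping parts with the origin at the bottom-left of its bounding rectangle.
Bottom plate: 250 × 26, A = 6 500 mm², y = 13 mm, Ī = 366 167 mm⁴.
Web plate: 12 × 170, A = 2 040 mm², y = 111 mm, Ī = 4 913 000 mm⁴.
Top plate: 70 × 24, A = 1 680 mm², y = 208 mm, Ī = 80 640 mm⁴.
Hole (subtracted): ⌀12, A = 113.1 mm², y = 13 mm, Ī = 1017.9 mm⁴.
Centroid: ȳ = ΣA·y / ΣA = 65.194 mm.
Transfer each piece to the horizontal centroidal axis using Ī + A·d² with d = y − 65.194:
  bottom plate: d = -52.194 mm → contributes +18 073 577 mm⁴
  web plate: d = 45.806 mm → contributes +9 193 301 mm⁴
  top plate: d = 142.81 mm → contributes +34 341 795 mm⁴
  hole: d = -52.194 mm → contributes −309 120 mm⁴
Total I = 61 299 553 mm⁴.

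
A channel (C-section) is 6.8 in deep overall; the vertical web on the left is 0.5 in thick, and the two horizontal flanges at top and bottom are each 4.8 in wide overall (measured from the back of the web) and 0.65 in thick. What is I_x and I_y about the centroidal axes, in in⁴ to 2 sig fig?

Break the section into simple shapes (no overlaps), measuring from the bottom-left corner of the bounding box.
Web: 0.5 × 6.8, A = 3.4 in², y = 3.4 in, Ī = 13.1 in⁴.
Top flange (beyond web): 4.3 × 0.65, A = 2.795 in², y = 6.475 in, Ī = 0.09841 in⁴.
Bottom flange (beyond web): 4.3 × 0.65, A = 2.795 in², y = 0.325 in, Ī = 0.09841 in⁴.
By symmetry the centroid is at mid-height, ȳ = 3.4 in.
Transfer each piece to the centroidal x-axis using Ī + A·d² with d = y − 3.4:
  web: d = 0 in → contributes +13.1 in⁴
  top flange (beyond web): d = 3.075 in → contributes +26.53 in⁴
  bottom flange (beyond web): d = -3.075 in → contributes +26.53 in⁴
Total I = 66.16 in⁴.
For the y-axis: x̄ = 1.742 in.
Repeating about the centroidal y-axis gives I_y = 20.86 in⁴.

I_x ≈ 66 in⁴, I_y ≈ 21 in⁴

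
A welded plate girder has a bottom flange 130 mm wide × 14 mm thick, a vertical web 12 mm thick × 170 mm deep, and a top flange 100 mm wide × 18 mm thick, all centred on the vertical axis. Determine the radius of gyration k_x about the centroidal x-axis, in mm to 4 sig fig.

k_x ≈ 80.08 mm

Decompose the section into non-overlapping parts with the origin at the bottom-left of its bounding rectangle.
Bottom plate: 130 × 14, A = 1 820 mm², y = 7 mm, Ī = 29726.7 mm⁴.
Web plate: 12 × 170, A = 2 040 mm², y = 99 mm, Ī = 4 913 000 mm⁴.
Top plate: 100 × 18, A = 1 800 mm², y = 193 mm, Ī = 48 600 mm⁴.
Centroid: ȳ = ΣA·y / ΣA = 99.311 mm.
Transfer each piece to the centroidal x-axis using Ī + A·d² with d = y − 99.311:
  bottom plate: d = -92.311 mm → contributes +15 538 515 mm⁴
  web plate: d = -0.310954 mm → contributes +4 913 197 mm⁴
  top plate: d = 93.689 mm → contributes +15 848 347 mm⁴
Total I = 36 300 059 mm⁴.
Radius of gyration: k = √(I/A) = √(36 300 059 / 5 660) = 80.0839 mm.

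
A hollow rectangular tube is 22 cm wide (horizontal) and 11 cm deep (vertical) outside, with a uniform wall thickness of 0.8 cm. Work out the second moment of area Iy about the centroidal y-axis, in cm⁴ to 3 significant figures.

Iy ≈ 3110 cm⁴

Treat the section as a set of non-overlapping primitives; coordinates are from the bounding-box lower-left.
Outer rectangle: 22 × 11, A = 242 cm², x = 11 cm, Ī = 9760.7 cm⁴.
Inner void (subtracted): 20.4 × 9.4, A = 191.76 cm², x = 11 cm, Ī = 6650.2 cm⁴.
By symmetry the centroid is at mid-width, x̄ = 11 cm.
All pieces are centred on the centroidal y-axis, so I = ΣĪ (holes subtracted) = 3110.4 cm⁴.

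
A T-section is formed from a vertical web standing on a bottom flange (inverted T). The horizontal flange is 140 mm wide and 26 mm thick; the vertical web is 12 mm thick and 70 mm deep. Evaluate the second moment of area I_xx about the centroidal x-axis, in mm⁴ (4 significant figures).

I_xx ≈ 2.121 × 10⁶ mm⁴

Split into non-overlapping primitives; take the origin at the lower-left of the bounding box.
Flange: 140 × 26, A = 3 640 mm², y = 13 mm, Ī = 205 053 mm⁴.
Web: 12 × 70, A = 840 mm², y = 61 mm, Ī = 343 000 mm⁴.
Centroid: ȳ = ΣA·y / ΣA = 22 mm.
Transfer each piece to the centroidal x-axis using Ī + A·d² with d = y − 22:
  flange: d = -9 mm → contributes +499 893 mm⁴
  web: d = 39 mm → contributes +1 620 640 mm⁴
Total I = 2 120 533 mm⁴.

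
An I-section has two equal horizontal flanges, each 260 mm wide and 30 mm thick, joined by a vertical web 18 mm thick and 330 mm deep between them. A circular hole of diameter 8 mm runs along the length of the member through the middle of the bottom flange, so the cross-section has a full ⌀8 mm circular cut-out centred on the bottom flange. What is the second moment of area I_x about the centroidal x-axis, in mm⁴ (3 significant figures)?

Split into non-overlapping primitives; take the origin at the lower-left of the bounding box.
Bottom flange: 260 × 30, A = 7 800 mm², y = 15 mm, Ī = 585 000 mm⁴.
Web: 18 × 330, A = 5 940 mm², y = 195 mm, Ī = 53 905 500 mm⁴.
Top flange: 260 × 30, A = 7 800 mm², y = 375 mm, Ī = 585 000 mm⁴.
Hole (subtracted): ⌀8, A = 50.265 mm², y = 15 mm, Ī = 201.06 mm⁴.
Centroid: ȳ = ΣA·y / ΣA = 195.42 mm.
Transfer each piece to the centroidal x-axis using Ī + A·d² with d = y − 195.42:
  bottom flange: d = -180.42 mm → contributes +254 488 630 mm⁴
  web: d = -0.42103 mm → contributes +53 906 553 mm⁴
  top flange: d = 179.58 mm → contributes +252 124 135 mm⁴
  hole: d = -180.42 mm → contributes −1 636 430 mm⁴
Total I = 558 882 888 mm⁴.

I_x ≈ 5.59 × 10⁸ mm⁴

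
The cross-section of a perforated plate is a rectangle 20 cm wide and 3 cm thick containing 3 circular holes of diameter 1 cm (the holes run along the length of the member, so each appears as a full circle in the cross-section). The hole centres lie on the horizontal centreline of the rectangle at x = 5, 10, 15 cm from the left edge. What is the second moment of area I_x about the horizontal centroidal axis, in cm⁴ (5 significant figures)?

I_x ≈ 44.853 cm⁴

Treat the section as a set of non-overlapping primitives; coordinates are from the bounding-box lower-left.
Plate: 20 × 3, A = 60 cm², y = 1.5 cm, Ī = 45 cm⁴.
Hole 1 (subtracted): ⌀1, A = 0.7853982 cm², y = 1.5 cm, Ī = 0.04908739 cm⁴.
Hole 2 (subtracted): ⌀1, A = 0.7853982 cm², y = 1.5 cm, Ī = 0.04908739 cm⁴.
Hole 3 (subtracted): ⌀1, A = 0.7853982 cm², y = 1.5 cm, Ī = 0.04908739 cm⁴.
By symmetry the centroid is at mid-height, ȳ = 1.5 cm.
All pieces are centred on the horizontal centroidal axis, so I = ΣĪ (holes subtracted) = 44.85274 cm⁴.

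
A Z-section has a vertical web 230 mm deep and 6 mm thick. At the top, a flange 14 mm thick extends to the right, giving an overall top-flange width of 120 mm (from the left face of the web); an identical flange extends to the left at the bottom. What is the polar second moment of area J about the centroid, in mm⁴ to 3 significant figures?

J ≈ 5.83 × 10⁷ mm⁴

Decompose the section into non-overlapping parts with the origin at the bottom-left of its bounding rectangle.
Web: 6 × 230, A = 1 380 mm², y = 115 mm, Ī = 6 083 500 mm⁴.
Top flange (beyond web): 114 × 14, A = 1 596 mm², y = 223 mm, Ī = 26 068 mm⁴.
Bottom flange (beyond web): 114 × 14, A = 1 596 mm², y = 7 mm, Ī = 26 068 mm⁴.
Centroid: ȳ = ΣA·y / ΣA = 115 mm.
Transfer each piece to the centroidal x-axis using Ī + A·d² with d = y − 115:
  web: d = 0 mm → contributes +6 083 500 mm⁴
  top flange (beyond web): d = 108 mm → contributes +18 641 812 mm⁴
  bottom flange (beyond web): d = -108 mm → contributes +18 641 812 mm⁴
Total I = 43 367 124 mm⁴.
For the y-axis: x̄ = 117 mm.
Repeating about the centroidal y-axis gives I_y = 14 952 276 mm⁴.
Polar second moment: J = I_x + I_y = 58 319 400 mm⁴.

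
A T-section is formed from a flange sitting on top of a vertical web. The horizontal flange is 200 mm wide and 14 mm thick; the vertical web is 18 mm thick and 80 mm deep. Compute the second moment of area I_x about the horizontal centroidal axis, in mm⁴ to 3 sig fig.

Decompose the section into non-overlapping parts with the origin at the bottom-left of its bounding rectangle.
Flange: 200 × 14, A = 2 800 mm², y = 87 mm, Ī = 45 733 mm⁴.
Web: 18 × 80, A = 1 440 mm², y = 40 mm, Ī = 768 000 mm⁴.
Centroid: ȳ = ΣA·y / ΣA = 71.038 mm.
Transfer each piece to the horizontal centroidal axis using Ī + A·d² with d = y − 71.038:
  flange: d = 15.962 mm → contributes +759 156 mm⁴
  web: d = -31.038 mm → contributes +2 155 211 mm⁴
Total I = 2 914 367 mm⁴.

I_x ≈ 2.91 × 10⁶ mm⁴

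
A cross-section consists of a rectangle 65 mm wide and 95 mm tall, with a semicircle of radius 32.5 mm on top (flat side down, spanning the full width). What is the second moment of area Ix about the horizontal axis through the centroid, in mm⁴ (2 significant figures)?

Break the section into simple shapes (no overlaps), measuring from the bottom-left corner of the bounding box.
Rectangular body: 65 × 95, A = 6 175 mm², y = 47.5 mm, Ī = 4 644 115 mm⁴.
Semicircular cap: semicircle r = 32.5, A = 1 659 mm², y = 108.8 mm, Ī = 122 452 mm⁴.
Centroid: ȳ = ΣA·y / ΣA = 60.48 mm.
Transfer each piece to the horizontal axis through the centroid using Ī + A·d² with d = y − 60.48:
  rectangular body: d = -12.98 mm → contributes +5 684 643 mm⁴
  semicircular cap: d = 48.31 mm → contributes +3 995 066 mm⁴
Total I = 9 679 708 mm⁴.

Ix ≈ 9.7 × 10⁶ mm⁴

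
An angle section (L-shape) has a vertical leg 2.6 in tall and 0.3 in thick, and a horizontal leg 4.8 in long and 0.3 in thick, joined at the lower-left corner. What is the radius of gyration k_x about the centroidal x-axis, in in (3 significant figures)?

k_x ≈ 0.720 in

Decompose the section into non-overlapping parts with the origin at the bottom-left of its bounding rectangle.
Vertical leg: 0.3 × 2.6, A = 0.78 in², y = 1.3 in, Ī = 0.4394 in⁴.
Horizontal leg (remainder): 4.5 × 0.3, A = 1.35 in², y = 0.15 in, Ī = 0.010125 in⁴.
Centroid: ȳ = ΣA·y / ΣA = 0.57113 in.
Transfer each piece to the centroidal x-axis using Ī + A·d² with d = y − 0.57113:
  vertical leg: d = 0.72887 in → contributes +0.85378 in⁴
  horizontal leg (remainder): d = -0.42113 in → contributes +0.24954 in⁴
Total I = 1.1033 in⁴.
Radius of gyration: k = √(I/A) = √(1.1033 / 2.13) = 0.71972 in.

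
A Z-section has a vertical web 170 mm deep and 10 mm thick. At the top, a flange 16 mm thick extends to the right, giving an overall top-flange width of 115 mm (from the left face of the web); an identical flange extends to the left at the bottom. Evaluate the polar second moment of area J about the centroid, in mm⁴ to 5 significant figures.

J ≈ 3.8297 × 10⁷ mm⁴

Break the section into simple shapes (no overlaps), measuring from the bottom-left corner of the bounding box.
Web: 10 × 170, A = 1 700 mm², y = 85 mm, Ī = 4 094 167 mm⁴.
Top flange (beyond web): 105 × 16, A = 1 680 mm², y = 162 mm, Ī = 35 840 mm⁴.
Bottom flange (beyond web): 105 × 16, A = 1 680 mm², y = 8 mm, Ī = 35 840 mm⁴.
Centroid: ȳ = ΣA·y / ΣA = 85 mm.
Transfer each piece to the centroidal x-axis using Ī + A·d² with d = y − 85:
  web: d = 0 mm → contributes +4 094 167 mm⁴
  top flange (beyond web): d = 77 mm → contributes +9 996 560 mm⁴
  bottom flange (beyond web): d = -77 mm → contributes +9 996 560 mm⁴
Total I = 24 087 287 mm⁴.
For the y-axis: x̄ = 110 mm.
Repeating about the centroidal y-axis gives I_y = 14 210 167 mm⁴.
Polar second moment: J = I_x + I_y = 38 297 453 mm⁴.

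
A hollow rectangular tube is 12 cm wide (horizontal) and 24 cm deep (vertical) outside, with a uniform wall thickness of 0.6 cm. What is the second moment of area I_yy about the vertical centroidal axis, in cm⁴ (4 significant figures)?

Treat the section as a set of non-overlapping primitives; coordinates are from the bounding-box lower-left.
Outer rectangle: 12 × 24, A = 288 cm², x = 6 cm, Ī = 3 456 cm⁴.
Inner void (subtracted): 10.8 × 22.8, A = 246.24 cm², x = 6 cm, Ī = 2393.45 cm⁴.
By symmetry the centroid is at mid-width, x̄ = 6 cm.
All pieces are centred on the vertical centroidal axis, so I = ΣĪ (holes subtracted) = 1062.55 cm⁴.

I_yy ≈ 1063 cm⁴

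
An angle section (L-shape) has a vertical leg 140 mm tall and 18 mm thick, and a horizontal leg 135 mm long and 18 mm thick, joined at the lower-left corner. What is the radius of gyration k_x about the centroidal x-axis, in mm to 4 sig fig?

Decompose the section into non-overlapping parts with the origin at the bottom-left of its bounding rectangle.
Vertical leg: 18 × 140, A = 2 520 mm², y = 70 mm, Ī = 4 116 000 mm⁴.
Horizontal leg (remainder): 117 × 18, A = 2 106 mm², y = 9 mm, Ī = 56 862 mm⁴.
Centroid: ȳ = ΣA·y / ΣA = 42.2296 mm.
Transfer each piece to the centroidal x-axis using Ī + A·d² with d = y − 42.2296:
  vertical leg: d = 27.7704 mm → contributes +6 059 416 mm⁴
  horizontal leg (remainder): d = -33.2296 mm → contributes +2 382 317 mm⁴
Total I = 8 441 732 mm⁴.
Radius of gyration: k = √(I/A) = √(8 441 732 / 4 626) = 42.7182 mm.

k_x ≈ 42.72 mm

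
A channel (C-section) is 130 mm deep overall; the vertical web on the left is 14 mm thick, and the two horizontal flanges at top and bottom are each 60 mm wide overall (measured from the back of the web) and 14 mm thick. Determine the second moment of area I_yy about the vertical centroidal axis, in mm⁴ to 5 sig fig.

Break the section into simple shapes (no overlaps), measuring from the bottom-left corner of the bounding box.
Web: 14 × 130, A = 1 820 mm², x = 7 mm, Ī = 29726.67 mm⁴.
Top flange (beyond web): 46 × 14, A = 644 mm², x = 37 mm, Ī = 113558.7 mm⁴.
Bottom flange (beyond web): 46 × 14, A = 644 mm², x = 37 mm, Ī = 113558.7 mm⁴.
Centroid: x̄ = ΣA·x / ΣA = 19.43243 mm.
Transfer each piece to the vertical centroidal axis using Ī + A·d² with d = x − 19.43243:
  web: d = -12.43243 mm → contributes +311035.7 mm⁴
  top flange (beyond web): d = 17.56757 mm → contributes +312309.6 mm⁴
  bottom flange (beyond web): d = 17.56757 mm → contributes +312309.6 mm⁴
Total I = 935654.8 mm⁴.

I_yy ≈ 9.3565 × 10⁵ mm⁴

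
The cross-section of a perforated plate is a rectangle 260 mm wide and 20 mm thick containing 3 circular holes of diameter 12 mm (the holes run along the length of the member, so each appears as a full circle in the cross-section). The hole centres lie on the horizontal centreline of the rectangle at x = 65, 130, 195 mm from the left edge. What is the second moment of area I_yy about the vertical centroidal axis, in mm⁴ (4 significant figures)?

Treat the section as a set of non-overlapping primitives; coordinates are from the bounding-box lower-left.
Plate: 260 × 20, A = 5 200 mm², x = 130 mm, Ī = 29 293 333 mm⁴.
Hole 1 (subtracted): ⌀12, A = 113.097 mm², x = 65 mm, Ī = 1017.88 mm⁴.
Hole 2 (subtracted): ⌀12, A = 113.097 mm², x = 130 mm, Ī = 1017.88 mm⁴.
Hole 3 (subtracted): ⌀12, A = 113.097 mm², x = 195 mm, Ī = 1017.88 mm⁴.
By symmetry the centroid is at mid-width, x̄ = 130 mm.
Transfer each piece to the vertical centroidal axis using Ī + A·d² with d = x − 130:
  plate: d = 0 mm → contributes +29 293 333 mm⁴
  hole 1: d = -65 mm → contributes −478 854 mm⁴
  hole 2: d = 0 mm → contributes −1017.88 mm⁴
  hole 3: d = 65 mm → contributes −478 854 mm⁴
Total I = 28 334 607 mm⁴.

I_yy ≈ 2.833 × 10⁷ mm⁴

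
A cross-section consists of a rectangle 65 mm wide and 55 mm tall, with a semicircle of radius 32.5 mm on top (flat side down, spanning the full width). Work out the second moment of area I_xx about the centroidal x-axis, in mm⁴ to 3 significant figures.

I_xx ≈ 2.96 × 10⁶ mm⁴

Break the section into simple shapes (no overlaps), measuring from the bottom-left corner of the bounding box.
Rectangular body: 65 × 55, A = 3 575 mm², y = 27.5 mm, Ī = 901 198 mm⁴.
Semicircular cap: semicircle r = 32.5, A = 1659.2 mm², y = 68.793 mm, Ī = 122 452 mm⁴.
Centroid: ȳ = ΣA·y / ΣA = 40.589 mm.
Transfer each piece to the centroidal x-axis using Ī + A·d² with d = y − 40.589:
  rectangular body: d = -13.089 mm → contributes +1 513 715 mm⁴
  semicircular cap: d = 28.204 mm → contributes +1 442 250 mm⁴
Total I = 2 955 965 mm⁴.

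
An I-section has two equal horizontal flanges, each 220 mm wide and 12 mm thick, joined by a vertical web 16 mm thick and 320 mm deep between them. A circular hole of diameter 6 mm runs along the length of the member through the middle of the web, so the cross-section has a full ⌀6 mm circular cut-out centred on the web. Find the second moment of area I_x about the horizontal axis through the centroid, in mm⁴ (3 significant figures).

I_x ≈ 1.89 × 10⁸ mm⁴

Split into non-overlapping primitives; take the origin at the lower-left of the bounding box.
Bottom flange: 220 × 12, A = 2 640 mm², y = 6 mm, Ī = 31 680 mm⁴.
Web: 16 × 320, A = 5 120 mm², y = 172 mm, Ī = 43 690 667 mm⁴.
Top flange: 220 × 12, A = 2 640 mm², y = 338 mm, Ī = 31 680 mm⁴.
Hole (subtracted): ⌀6, A = 28.274 mm², y = 172 mm, Ī = 63.617 mm⁴.
By symmetry the centroid is at mid-height, ȳ = 172 mm.
Transfer each piece to the horizontal axis through the centroid using Ī + A·d² with d = y − 172:
  bottom flange: d = -166 mm → contributes +72 779 520 mm⁴
  web: d = 0 mm → contributes +43 690 667 mm⁴
  top flange: d = 166 mm → contributes +72 779 520 mm⁴
  hole: d = 0 mm → contributes −63.617 mm⁴
Total I = 189 249 643 mm⁴.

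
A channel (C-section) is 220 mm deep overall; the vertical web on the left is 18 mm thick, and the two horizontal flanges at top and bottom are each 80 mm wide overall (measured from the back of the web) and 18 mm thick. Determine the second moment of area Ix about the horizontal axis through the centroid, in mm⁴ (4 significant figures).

Treat the section as a set of non-overlapping primitives; coordinates are from the bounding-box lower-left.
Web: 18 × 220, A = 3 960 mm², y = 110 mm, Ī = 15 972 000 mm⁴.
Top flange (beyond web): 62 × 18, A = 1 116 mm², y = 211 mm, Ī = 30 132 mm⁴.
Bottom flange (beyond web): 62 × 18, A = 1 116 mm², y = 9 mm, Ī = 30 132 mm⁴.
By symmetry the centroid is at mid-height, ȳ = 110 mm.
Transfer each piece to the horizontal axis through the centroid using Ī + A·d² with d = y − 110:
  web: d = 0 mm → contributes +15 972 000 mm⁴
  top flange (beyond web): d = 101 mm → contributes +11 414 448 mm⁴
  bottom flange (beyond web): d = -101 mm → contributes +11 414 448 mm⁴
Total I = 38 800 896 mm⁴.

Ix ≈ 3.880 × 10⁷ mm⁴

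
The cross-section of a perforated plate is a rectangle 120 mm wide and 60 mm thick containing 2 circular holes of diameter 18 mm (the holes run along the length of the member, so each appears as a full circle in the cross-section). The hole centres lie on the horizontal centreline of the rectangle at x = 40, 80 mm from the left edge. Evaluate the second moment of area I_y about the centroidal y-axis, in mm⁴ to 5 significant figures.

Break the section into simple shapes (no overlaps), measuring from the bottom-left corner of the bounding box.
Plate: 120 × 60, A = 7 200 mm², x = 60 mm, Ī = 8 640 000 mm⁴.
Hole 1 (subtracted): ⌀18, A = 254.469 mm², x = 40 mm, Ī = 5152.997 mm⁴.
Hole 2 (subtracted): ⌀18, A = 254.469 mm², x = 80 mm, Ī = 5152.997 mm⁴.
By symmetry the centroid is at mid-width, x̄ = 60 mm.
Transfer each piece to the centroidal y-axis using Ī + A·d² with d = x − 60:
  plate: d = 0 mm → contributes +8 640 000 mm⁴
  hole 1: d = -20 mm → contributes −106940.6 mm⁴
  hole 2: d = 20 mm → contributes −106940.6 mm⁴
Total I = 8 426 119 mm⁴.

I_y ≈ 8.4261 × 10⁶ mm⁴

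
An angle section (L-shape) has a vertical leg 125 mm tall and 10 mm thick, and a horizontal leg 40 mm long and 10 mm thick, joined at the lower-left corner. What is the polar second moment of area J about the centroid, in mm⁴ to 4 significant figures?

Split into non-overlapping primitives; take the origin at the lower-left of the bounding box.
Vertical leg: 10 × 125, A = 1 250 mm², y = 62.5 mm, Ī = 1 627 604 mm⁴.
Horizontal leg (remainder): 30 × 10, A = 300 mm², y = 5 mm, Ī = 2 500 mm⁴.
Centroid: ȳ = ΣA·y / ΣA = 51.371 mm.
Transfer each piece to the centroidal x-axis using Ī + A·d² with d = y − 51.371:
  vertical leg: d = 11.129 mm → contributes +1 782 423 mm⁴
  horizontal leg (remainder): d = -46.371 mm → contributes +647 580 mm⁴
Total I = 2 430 003 mm⁴.
For the y-axis: x̄ = 8.87097 mm.
Repeating about the centroidal y-axis gives I_y = 129 691 mm⁴.
Polar second moment: J = I_x + I_y = 2 559 694 mm⁴.

J ≈ 2.560 × 10⁶ mm⁴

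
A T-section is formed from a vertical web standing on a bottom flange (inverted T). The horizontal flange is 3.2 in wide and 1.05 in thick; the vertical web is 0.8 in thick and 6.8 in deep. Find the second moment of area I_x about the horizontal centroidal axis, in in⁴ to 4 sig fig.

Split into non-overlapping primitives; take the origin at the lower-left of the bounding box.
Flange: 3.2 × 1.05, A = 3.36 in², y = 0.525 in, Ī = 0.3087 in⁴.
Web: 0.8 × 6.8, A = 5.44 in², y = 4.45 in, Ī = 20.9621 in⁴.
Centroid: ȳ = ΣA·y / ΣA = 2.95136 in.
Transfer each piece to the horizontal centroidal axis using Ī + A·d² with d = y − 2.95136:
  flange: d = -2.42636 in → contributes +20.0898 in⁴
  web: d = 1.49864 in → contributes +33.1799 in⁴
Total I = 53.2697 in⁴.

I_x ≈ 53.27 in⁴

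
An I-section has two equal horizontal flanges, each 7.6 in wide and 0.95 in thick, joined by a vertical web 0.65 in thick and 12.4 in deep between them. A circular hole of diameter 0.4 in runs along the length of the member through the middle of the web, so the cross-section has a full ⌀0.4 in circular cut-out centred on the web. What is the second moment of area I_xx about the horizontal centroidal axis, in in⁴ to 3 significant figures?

Decompose the section into non-overlapping parts with the origin at the bottom-left of its bounding rectangle.
Bottom flange: 7.6 × 0.95, A = 7.22 in², y = 0.475 in, Ī = 0.543 in⁴.
Web: 0.65 × 12.4, A = 8.06 in², y = 7.15 in, Ī = 103.28 in⁴.
Top flange: 7.6 × 0.95, A = 7.22 in², y = 13.825 in, Ī = 0.543 in⁴.
Hole (subtracted): ⌀0.4, A = 0.12566 in², y = 7.15 in, Ī = 0.0012566 in⁴.
By symmetry the centroid is at mid-height, ȳ = 7.15 in.
Transfer each piece to the horizontal centroidal axis using Ī + A·d² with d = y − 7.15:
  bottom flange: d = -6.675 in → contributes +322.23 in⁴
  web: d = 0 in → contributes +103.28 in⁴
  top flange: d = 6.675 in → contributes +322.23 in⁴
  hole: d = 0 in → contributes −0.0012566 in⁴
Total I = 747.74 in⁴.

I_xx ≈ 748 in⁴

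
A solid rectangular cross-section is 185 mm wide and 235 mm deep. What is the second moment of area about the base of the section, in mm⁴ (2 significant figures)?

I_base ≈ 8.0 × 10⁸ mm⁴

The section: 185 × 235, A = 43 475 mm², y = 117.5 mm, Ī = 200 075 573 mm⁴.
Transfer it to a horizontal axis along the bottom face using Ī + A·d² with d = y − 0:
  the section: d = 117.5 mm → contributes +800 302 292 mm⁴
Total I = 800 302 292 mm⁴.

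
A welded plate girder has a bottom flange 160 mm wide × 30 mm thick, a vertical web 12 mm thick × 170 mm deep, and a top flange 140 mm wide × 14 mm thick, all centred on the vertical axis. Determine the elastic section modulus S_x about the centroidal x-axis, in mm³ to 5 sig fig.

S_x ≈ 4.4861 × 10⁵ mm³

Split into non-overlapping primitives; take the origin at the lower-left of the bounding box.
Bottom plate: 160 × 30, A = 4 800 mm², y = 15 mm, Ī = 360 000 mm⁴.
Web plate: 12 × 170, A = 2 040 mm², y = 115 mm, Ī = 4 913 000 mm⁴.
Top plate: 140 × 14, A = 1 960 mm², y = 207 mm, Ī = 32013.33 mm⁴.
Centroid: ȳ = ΣA·y / ΣA = 80.94545 mm.
Transfer each piece to the centroidal x-axis using Ī + A·d² with d = y − 80.94545:
  bottom plate: d = -65.94545 mm → contributes +21 234 254 mm⁴
  web plate: d = 34.05455 mm → contributes +7 278 813 mm⁴
  top plate: d = 126.0545 mm → contributes +31 175 920 mm⁴
Total I = 59 688 987 mm⁴.
Extreme fibre distance c = 133.0545 mm; S = I/c = 448605.4 mm³.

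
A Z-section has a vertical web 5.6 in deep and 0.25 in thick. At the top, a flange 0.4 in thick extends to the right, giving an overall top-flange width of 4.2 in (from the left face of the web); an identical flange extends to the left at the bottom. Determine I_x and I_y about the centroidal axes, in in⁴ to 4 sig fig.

Split into non-overlapping primitives; take the origin at the lower-left of the bounding box.
Web: 0.25 × 5.6, A = 1.4 in², y = 2.8 in, Ī = 3.65867 in⁴.
Top flange (beyond web): 3.95 × 0.4, A = 1.58 in², y = 5.4 in, Ī = 0.0210667 in⁴.
Bottom flange (beyond web): 3.95 × 0.4, A = 1.58 in², y = 0.2 in, Ī = 0.0210667 in⁴.
Centroid: ȳ = ΣA·y / ΣA = 2.8 in.
Transfer each piece to the centroidal x-axis using Ī + A·d² with d = y − 2.8:
  web: d = 0 in → contributes +3.65867 in⁴
  top flange (beyond web): d = 2.6 in → contributes +10.7019 in⁴
  bottom flange (beyond web): d = -2.6 in → contributes +10.7019 in⁴
Total I = 25.0624 in⁴.
For the y-axis: x̄ = 4.075 in.
Repeating about the centroidal y-axis gives I_y = 18.0516 in⁴.

I_x ≈ 25.06 in⁴, I_y ≈ 18.05 in⁴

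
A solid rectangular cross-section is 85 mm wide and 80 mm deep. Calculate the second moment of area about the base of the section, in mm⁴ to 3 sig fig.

I_base ≈ 1.45 × 10⁷ mm⁴

The section: 85 × 80, A = 6 800 mm², y = 40 mm, Ī = 3 626 667 mm⁴.
Transfer it to a horizontal axis along the bottom face using Ī + A·d² with d = y − 0:
  the section: d = 40 mm → contributes +14 506 667 mm⁴
Total I = 14 506 667 mm⁴.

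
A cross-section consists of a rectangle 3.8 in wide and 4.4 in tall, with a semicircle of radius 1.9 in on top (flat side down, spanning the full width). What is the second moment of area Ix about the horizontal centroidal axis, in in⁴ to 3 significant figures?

Ix ≈ 66.7 in⁴

Break the section into simple shapes (no overlaps), measuring from the bottom-left corner of the bounding box.
Rectangular body: 3.8 × 4.4, A = 16.72 in², y = 2.2 in, Ī = 26.975 in⁴.
Semicircular cap: semicircle r = 1.9, A = 5.6706 in², y = 5.2064 in, Ī = 1.4304 in⁴.
Centroid: ȳ = ΣA·y / ΣA = 2.9614 in.
Transfer each piece to the horizontal centroidal axis using Ī + A·d² with d = y − 2.9614:
  rectangular body: d = -0.76139 in → contributes +36.668 in⁴
  semicircular cap: d = 2.245 in → contributes +30.01 in⁴
Total I = 66.678 in⁴.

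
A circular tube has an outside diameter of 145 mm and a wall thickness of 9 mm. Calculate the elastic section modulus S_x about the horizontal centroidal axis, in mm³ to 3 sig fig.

S_x ≈ 1.23 × 10⁵ mm³

Treat the section as a set of non-overlapping primitives; coordinates are from the bounding-box lower-left.
Outer circle: ⌀145, A = 16 513 mm², y = 72.5 mm, Ī = 21 699 109 mm⁴.
Bore (subtracted): ⌀127, A = 12 668 mm², y = 72.5 mm, Ī = 12 769 820 mm⁴.
By symmetry the centroid is at mid-height, ȳ = 72.5 mm.
All pieces are centred on the horizontal centroidal axis, so I = ΣĪ (holes subtracted) = 8 929 289 mm⁴.
Extreme fibre distance c = 72.5 mm; S = I/c = 123 163 mm³.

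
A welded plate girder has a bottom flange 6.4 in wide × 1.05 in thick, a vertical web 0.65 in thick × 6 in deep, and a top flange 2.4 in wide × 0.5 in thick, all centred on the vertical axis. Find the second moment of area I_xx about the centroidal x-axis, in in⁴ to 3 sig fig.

I_xx ≈ 75.4 in⁴

Treat the section as a set of non-overlapping primitives; coordinates are from the bounding-box lower-left.
Bottom plate: 6.4 × 1.05, A = 6.72 in², y = 0.525 in, Ī = 0.6174 in⁴.
Web plate: 0.65 × 6, A = 3.9 in², y = 4.05 in, Ī = 11.7 in⁴.
Top plate: 2.4 × 0.5, A = 1.2 in², y = 7.3 in, Ī = 0.025 in⁴.
Centroid: ȳ = ΣA·y / ΣA = 2.3759 in.
Transfer each piece to the centroidal x-axis using Ī + A·d² with d = y − 2.3759:
  bottom plate: d = -1.8509 in → contributes +23.639 in⁴
  web plate: d = 1.6741 in → contributes +22.63 in⁴
  top plate: d = 4.9241 in → contributes +29.121 in⁴
Total I = 75.39 in⁴.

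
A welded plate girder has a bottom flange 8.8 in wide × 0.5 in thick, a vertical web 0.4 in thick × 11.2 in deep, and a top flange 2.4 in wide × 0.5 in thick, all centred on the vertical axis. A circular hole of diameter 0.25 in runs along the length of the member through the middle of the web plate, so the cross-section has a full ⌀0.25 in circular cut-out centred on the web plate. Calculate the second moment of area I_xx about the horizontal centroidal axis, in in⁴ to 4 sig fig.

Break the section into simple shapes (no overlaps), measuring from the bottom-left corner of the bounding box.
Bottom plate: 8.8 × 0.5, A = 4.4 in², y = 0.25 in, Ī = 0.0916667 in⁴.
Web plate: 0.4 × 11.2, A = 4.48 in², y = 6.1 in, Ī = 46.8309 in⁴.
Top plate: 2.4 × 0.5, A = 1.2 in², y = 11.95 in, Ī = 0.025 in⁴.
Hole (subtracted): ⌀0.25, A = 0.0490874 in², y = 6.1 in, Ī = 0.000191748 in⁴.
Centroid: ȳ = ΣA·y / ΣA = 4.23377 in.
Transfer each piece to the horizontal centroidal axis using Ī + A·d² with d = y − 4.23377:
  bottom plate: d = -3.98377 in → contributes +69.9215 in⁴
  web plate: d = 1.86623 in → contributes +62.434 in⁴
  top plate: d = 7.71623 in → contributes +71.4733 in⁴
  hole: d = 1.86623 in → contributes −0.171154 in⁴
Total I = 203.658 in⁴.

I_xx ≈ 203.7 in⁴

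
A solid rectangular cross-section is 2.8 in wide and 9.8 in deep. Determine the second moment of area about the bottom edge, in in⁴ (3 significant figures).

I_base ≈ 878 in⁴

The section: 2.8 × 9.8, A = 27.44 in², y = 4.9 in, Ī = 219.61 in⁴.
Transfer it to the base of the section using Ī + A·d² with d = y − 0:
  the section: d = 4.9 in → contributes +878.45 in⁴
Total I = 878.45 in⁴.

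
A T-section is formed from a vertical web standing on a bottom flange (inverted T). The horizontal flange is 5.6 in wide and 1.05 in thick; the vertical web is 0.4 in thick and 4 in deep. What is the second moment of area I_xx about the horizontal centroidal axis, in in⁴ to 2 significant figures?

I_xx ≈ 11 in⁴

Break the section into simple shapes (no overlaps), measuring from the bottom-left corner of the bounding box.
Flange: 5.6 × 1.05, A = 5.88 in², y = 0.525 in, Ī = 0.5402 in⁴.
Web: 0.4 × 4, A = 1.6 in², y = 3.05 in, Ī = 2.133 in⁴.
Centroid: ȳ = ΣA·y / ΣA = 1.065 in.
Transfer each piece to the horizontal centroidal axis using Ī + A·d² with d = y − 1.065:
  flange: d = -0.5401 in → contributes +2.256 in⁴
  web: d = 1.985 in → contributes +8.437 in⁴
Total I = 10.69 in⁴.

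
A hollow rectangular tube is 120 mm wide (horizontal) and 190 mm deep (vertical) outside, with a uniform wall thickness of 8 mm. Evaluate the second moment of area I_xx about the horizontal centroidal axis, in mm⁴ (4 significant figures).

Split into non-overlapping primitives; take the origin at the lower-left of the bounding box.
Outer rectangle: 120 × 190, A = 22 800 mm², y = 95 mm, Ī = 68 590 000 mm⁴.
Inner void (subtracted): 104 × 174, A = 18 096 mm², y = 95 mm, Ī = 45 656 208 mm⁴.
By symmetry the centroid is at mid-height, ȳ = 95 mm.
All pieces are centred on the horizontal centroidal axis, so I = ΣĪ (holes subtracted) = 22 933 792 mm⁴.

I_xx ≈ 2.293 × 10⁷ mm⁴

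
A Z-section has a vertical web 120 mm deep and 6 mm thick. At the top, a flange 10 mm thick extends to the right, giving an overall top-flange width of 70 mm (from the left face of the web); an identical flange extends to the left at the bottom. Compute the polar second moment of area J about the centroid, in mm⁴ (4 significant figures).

J ≈ 6.754 × 10⁶ mm⁴

Decompose the section into non-overlapping parts with the origin at the bottom-left of its bounding rectangle.
Web: 6 × 120, A = 720 mm², y = 60 mm, Ī = 864 000 mm⁴.
Top flange (beyond web): 64 × 10, A = 640 mm², y = 115 mm, Ī = 5333.33 mm⁴.
Bottom flange (beyond web): 64 × 10, A = 640 mm², y = 5 mm, Ī = 5333.33 mm⁴.
Centroid: ȳ = ΣA·y / ΣA = 60 mm.
Transfer each piece to the centroidal x-axis using Ī + A·d² with d = y − 60:
  web: d = 0 mm → contributes +864 000 mm⁴
  top flange (beyond web): d = 55 mm → contributes +1 941 333 mm⁴
  bottom flange (beyond web): d = -55 mm → contributes +1 941 333 mm⁴
Total I = 4 746 667 mm⁴.
For the y-axis: x̄ = 67 mm.
Repeating about the centroidal y-axis gives I_y = 2 007 067 mm⁴.
Polar second moment: J = I_x + I_y = 6 753 733 mm⁴.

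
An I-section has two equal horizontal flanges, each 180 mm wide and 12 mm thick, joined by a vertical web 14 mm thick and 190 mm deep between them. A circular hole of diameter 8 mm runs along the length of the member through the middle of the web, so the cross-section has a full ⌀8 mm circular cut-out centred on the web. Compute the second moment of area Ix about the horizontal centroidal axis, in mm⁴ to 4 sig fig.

Ix ≈ 5.212 × 10⁷ mm⁴

Treat the section as a set of non-overlapping primitives; coordinates are from the bounding-box lower-left.
Bottom flange: 180 × 12, A = 2 160 mm², y = 6 mm, Ī = 25 920 mm⁴.
Web: 14 × 190, A = 2 660 mm², y = 107 mm, Ī = 8 002 167 mm⁴.
Top flange: 180 × 12, A = 2 160 mm², y = 208 mm, Ī = 25 920 mm⁴.
Hole (subtracted): ⌀8, A = 50.2655 mm², y = 107 mm, Ī = 201.062 mm⁴.
By symmetry the centroid is at mid-height, ȳ = 107 mm.
Transfer each piece to the horizontal centroidal axis using Ī + A·d² with d = y − 107:
  bottom flange: d = -101 mm → contributes +22 060 080 mm⁴
  web: d = 0 mm → contributes +8 002 167 mm⁴
  top flange: d = 101 mm → contributes +22 060 080 mm⁴
  hole: d = 0 mm → contributes −201.062 mm⁴
Total I = 52 122 126 mm⁴.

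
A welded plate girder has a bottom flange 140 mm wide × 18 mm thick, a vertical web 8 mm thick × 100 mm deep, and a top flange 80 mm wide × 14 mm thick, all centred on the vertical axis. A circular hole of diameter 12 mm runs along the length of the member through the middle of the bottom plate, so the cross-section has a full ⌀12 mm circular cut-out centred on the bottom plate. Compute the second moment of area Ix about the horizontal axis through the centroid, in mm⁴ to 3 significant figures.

Ix ≈ 1.14 × 10⁷ mm⁴

Break the section into simple shapes (no overlaps), measuring from the bottom-left corner of the bounding box.
Bottom plate: 140 × 18, A = 2 520 mm², y = 9 mm, Ī = 68 040 mm⁴.
Web plate: 8 × 100, A = 800 mm², y = 68 mm, Ī = 666 667 mm⁴.
Top plate: 80 × 14, A = 1 120 mm², y = 125 mm, Ī = 18 293 mm⁴.
Hole (subtracted): ⌀12, A = 113.1 mm², y = 9 mm, Ī = 1017.9 mm⁴.
Centroid: ȳ = ΣA·y / ΣA = 49.935 mm.
Transfer each piece to the horizontal axis through the centroid using Ī + A·d² with d = y − 49.935:
  bottom plate: d = -40.935 mm → contributes +4 290 655 mm⁴
  web plate: d = 18.065 mm → contributes +927 754 mm⁴
  top plate: d = 75.065 mm → contributes +6 329 286 mm⁴
  hole: d = -40.935 mm → contributes −190 528 mm⁴
Total I = 11 357 167 mm⁴.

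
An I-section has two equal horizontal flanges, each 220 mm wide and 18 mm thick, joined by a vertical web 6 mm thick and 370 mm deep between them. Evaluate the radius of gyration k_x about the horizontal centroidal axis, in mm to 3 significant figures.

Treat the section as a set of non-overlapping primitives; coordinates are from the bounding-box lower-left.
Bottom flange: 220 × 18, A = 3 960 mm², y = 9 mm, Ī = 106 920 mm⁴.
Web: 6 × 370, A = 2 220 mm², y = 203 mm, Ī = 25 326 500 mm⁴.
Top flange: 220 × 18, A = 3 960 mm², y = 397 mm, Ī = 106 920 mm⁴.
By symmetry the centroid is at mid-height, ȳ = 203 mm.
Transfer each piece to the horizontal centroidal axis using Ī + A·d² with d = y − 203:
  bottom flange: d = -194 mm → contributes +149 145 480 mm⁴
  web: d = 0 mm → contributes +25 326 500 mm⁴
  top flange: d = 194 mm → contributes +149 145 480 mm⁴
Total I = 323 617 460 mm⁴.
Radius of gyration: k = √(I/A) = √(323 617 460 / 10 140) = 178.65 mm.

k_x ≈ 179 mm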